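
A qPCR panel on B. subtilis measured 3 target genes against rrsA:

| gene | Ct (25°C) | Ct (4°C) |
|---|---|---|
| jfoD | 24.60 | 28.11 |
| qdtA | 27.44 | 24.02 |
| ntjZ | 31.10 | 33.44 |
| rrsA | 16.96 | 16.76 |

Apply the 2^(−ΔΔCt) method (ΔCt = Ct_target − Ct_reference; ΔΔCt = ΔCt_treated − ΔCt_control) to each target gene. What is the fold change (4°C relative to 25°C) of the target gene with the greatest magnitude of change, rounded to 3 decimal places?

jfoD: ΔΔCt = (28.11−16.76) − (24.60−16.96) = 11.35 − 7.64 = 3.71; fold change = 2^-3.71 = 0.076
qdtA: ΔΔCt = (24.02−16.76) − (27.44−16.96) = 7.26 − 10.48 = -3.22; fold change = 2^3.22 = 9.318
ntjZ: ΔΔCt = (33.44−16.76) − (31.10−16.96) = 16.68 − 14.14 = 2.54; fold change = 2^-2.54 = 0.172
jfoD has the largest |ΔΔCt| = 3.71.

0.076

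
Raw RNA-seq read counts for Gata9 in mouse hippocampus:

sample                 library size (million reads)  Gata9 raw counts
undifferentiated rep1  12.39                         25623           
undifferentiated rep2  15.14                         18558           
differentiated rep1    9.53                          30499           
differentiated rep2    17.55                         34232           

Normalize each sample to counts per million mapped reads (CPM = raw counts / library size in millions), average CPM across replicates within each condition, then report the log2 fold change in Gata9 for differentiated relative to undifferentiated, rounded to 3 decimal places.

CPM(undifferentiated rep1) = 25623 / 12.39 = 2068.0387
CPM(undifferentiated rep2) = 18558 / 15.14 = 1225.7596
CPM(differentiated rep1) = 30499 / 9.53 = 3200.3148
CPM(differentiated rep2) = 34232 / 17.55 = 1950.5413
mean CPM(undifferentiated) = 1646.8992; mean CPM(differentiated) = 2575.4281
Fold change = 2575.4281 / 1646.8992 = 1.56380
log2(1.56380) = 0.6451

0.645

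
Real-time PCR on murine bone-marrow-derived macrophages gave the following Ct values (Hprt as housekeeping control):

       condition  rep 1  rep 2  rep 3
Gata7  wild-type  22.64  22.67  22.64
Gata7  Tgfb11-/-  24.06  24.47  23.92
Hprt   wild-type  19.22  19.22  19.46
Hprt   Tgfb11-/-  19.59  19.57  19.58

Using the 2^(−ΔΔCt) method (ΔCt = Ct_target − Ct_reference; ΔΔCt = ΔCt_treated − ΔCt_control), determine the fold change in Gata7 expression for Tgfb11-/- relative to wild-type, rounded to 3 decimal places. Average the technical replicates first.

Mean Ct: Gata7 wild-type 22.650; Gata7 Tgfb11-/- 24.150; Hprt wild-type 19.300; Hprt Tgfb11-/- 19.580
ΔCt(wild-type) = 22.650 − 19.300 = 3.350
ΔCt(Tgfb11-/-) = 24.150 − 19.580 = 4.570
ΔΔCt = 4.570 − 3.350 = 1.220
Fold change = 2^(−1.220) = 0.4293

0.429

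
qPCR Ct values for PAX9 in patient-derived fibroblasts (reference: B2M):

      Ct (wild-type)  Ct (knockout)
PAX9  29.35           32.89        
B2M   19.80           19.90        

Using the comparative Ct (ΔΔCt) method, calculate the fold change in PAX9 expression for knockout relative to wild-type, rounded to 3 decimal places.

0.092

ΔCt(wild-type) = 29.350 − 19.800 = 9.550
ΔCt(knockout) = 32.890 − 19.900 = 12.990
ΔΔCt = 12.990 − 9.550 = 3.440
Fold change = 2^(−3.440) = 0.0921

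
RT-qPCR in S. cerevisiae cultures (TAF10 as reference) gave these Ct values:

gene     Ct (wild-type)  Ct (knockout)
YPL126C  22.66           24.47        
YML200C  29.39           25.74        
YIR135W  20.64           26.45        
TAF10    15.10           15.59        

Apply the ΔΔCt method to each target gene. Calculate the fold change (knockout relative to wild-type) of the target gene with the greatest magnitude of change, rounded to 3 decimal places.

0.025

YPL126C: ΔΔCt = (24.47−15.59) − (22.66−15.10) = 8.88 − 7.56 = 1.32; fold change = 2^-1.32 = 0.401
YML200C: ΔΔCt = (25.74−15.59) − (29.39−15.10) = 10.15 − 14.29 = -4.14; fold change = 2^4.14 = 17.630
YIR135W: ΔΔCt = (26.45−15.59) − (20.64−15.10) = 10.86 − 5.54 = 5.32; fold change = 2^-5.32 = 0.025
YIR135W has the largest |ΔΔCt| = 5.32.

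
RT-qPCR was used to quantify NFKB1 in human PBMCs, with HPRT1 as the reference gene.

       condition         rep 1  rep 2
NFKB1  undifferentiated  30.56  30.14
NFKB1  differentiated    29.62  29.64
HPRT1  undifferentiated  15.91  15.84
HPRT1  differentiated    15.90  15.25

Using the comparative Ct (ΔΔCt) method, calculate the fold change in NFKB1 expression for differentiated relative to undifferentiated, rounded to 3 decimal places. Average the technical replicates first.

1.338

Mean Ct: NFKB1 undifferentiated 30.350; NFKB1 differentiated 29.630; HPRT1 undifferentiated 15.875; HPRT1 differentiated 15.575
ΔCt(undifferentiated) = 30.350 − 15.875 = 14.475
ΔCt(differentiated) = 29.630 − 15.575 = 14.055
ΔΔCt = 14.055 − 14.475 = -0.420
Fold change = 2^(−(-0.420)) = 2^0.420 = 1.3379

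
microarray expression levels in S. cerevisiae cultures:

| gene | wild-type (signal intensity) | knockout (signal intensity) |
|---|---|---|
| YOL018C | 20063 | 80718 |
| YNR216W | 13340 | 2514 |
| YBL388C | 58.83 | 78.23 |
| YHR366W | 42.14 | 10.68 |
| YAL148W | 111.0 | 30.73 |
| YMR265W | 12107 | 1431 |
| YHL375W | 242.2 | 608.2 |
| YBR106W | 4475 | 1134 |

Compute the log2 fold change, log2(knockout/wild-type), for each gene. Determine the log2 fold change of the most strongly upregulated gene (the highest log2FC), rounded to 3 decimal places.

log2(80718/20063) = 2.008  (YOL018C)
log2(2514/13340) = -2.408  (YNR216W)
log2(78.23/58.83) = 0.411  (YBL388C)
log2(10.68/42.14) = -1.980  (YHR366W)
log2(30.73/111.0) = -1.853  (YAL148W)
log2(1431/12107) = -3.081  (YMR265W)
log2(608.2/242.2) = 1.328  (YHL375W)
log2(1134/4475) = -1.980  (YBR106W)
YOL018C is most strongly upregulated.

2.008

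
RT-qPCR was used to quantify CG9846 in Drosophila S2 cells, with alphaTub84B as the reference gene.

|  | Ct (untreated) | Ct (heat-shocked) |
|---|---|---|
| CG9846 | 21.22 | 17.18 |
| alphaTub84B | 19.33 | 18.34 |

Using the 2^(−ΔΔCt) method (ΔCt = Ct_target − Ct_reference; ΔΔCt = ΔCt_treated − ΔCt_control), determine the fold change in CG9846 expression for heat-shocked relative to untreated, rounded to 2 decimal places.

ΔCt(untreated) = 21.220 − 19.330 = 1.890
ΔCt(heat-shocked) = 17.180 − 18.340 = -1.160
ΔΔCt = -1.160 − 1.890 = -3.050
Fold change = 2^(−(-3.050)) = 2^3.050 = 8.282

8.28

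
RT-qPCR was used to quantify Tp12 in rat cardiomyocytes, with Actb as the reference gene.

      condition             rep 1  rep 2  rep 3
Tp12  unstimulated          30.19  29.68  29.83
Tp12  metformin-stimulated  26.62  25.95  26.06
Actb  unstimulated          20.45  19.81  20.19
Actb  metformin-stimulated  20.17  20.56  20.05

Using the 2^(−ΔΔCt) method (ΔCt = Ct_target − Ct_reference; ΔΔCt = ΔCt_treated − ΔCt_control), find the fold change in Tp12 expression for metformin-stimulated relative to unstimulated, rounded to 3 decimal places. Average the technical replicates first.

13.929

Mean Ct: Tp12 unstimulated 29.900; Tp12 metformin-stimulated 26.210; Actb unstimulated 20.150; Actb metformin-stimulated 20.260
ΔCt(unstimulated) = 29.900 − 20.150 = 9.750
ΔCt(metformin-stimulated) = 26.210 − 20.260 = 5.950
ΔΔCt = 5.950 − 9.750 = -3.800
Fold change = 2^(−(-3.800)) = 2^3.800 = 13.9288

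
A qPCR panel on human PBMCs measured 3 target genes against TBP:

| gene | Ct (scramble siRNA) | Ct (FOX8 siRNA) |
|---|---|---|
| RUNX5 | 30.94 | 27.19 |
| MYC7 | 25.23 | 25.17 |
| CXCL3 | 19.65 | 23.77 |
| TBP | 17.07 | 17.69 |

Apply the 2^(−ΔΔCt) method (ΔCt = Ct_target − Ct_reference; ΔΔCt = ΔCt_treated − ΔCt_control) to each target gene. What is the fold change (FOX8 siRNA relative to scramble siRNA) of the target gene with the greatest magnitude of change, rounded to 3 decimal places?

RUNX5: ΔΔCt = (27.19−17.69) − (30.94−17.07) = 9.50 − 13.87 = -4.37; fold change = 2^4.37 = 20.678
MYC7: ΔΔCt = (25.17−17.69) − (25.23−17.07) = 7.48 − 8.16 = -0.68; fold change = 2^0.68 = 1.602
CXCL3: ΔΔCt = (23.77−17.69) − (19.65−17.07) = 6.08 − 2.58 = 3.50; fold change = 2^-3.50 = 0.088
RUNX5 has the largest |ΔΔCt| = 4.37.

20.678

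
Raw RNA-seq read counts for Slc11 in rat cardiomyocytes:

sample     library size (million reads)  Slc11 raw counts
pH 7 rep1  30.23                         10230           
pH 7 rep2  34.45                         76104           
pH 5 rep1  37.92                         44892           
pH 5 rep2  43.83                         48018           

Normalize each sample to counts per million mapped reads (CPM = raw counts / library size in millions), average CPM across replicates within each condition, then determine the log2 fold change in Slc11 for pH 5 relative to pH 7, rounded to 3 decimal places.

-0.160

CPM(pH 7 rep1) = 10230 / 30.23 = 338.4056
CPM(pH 7 rep2) = 76104 / 34.45 = 2209.1147
CPM(pH 5 rep1) = 44892 / 37.92 = 1183.8608
CPM(pH 5 rep2) = 48018 / 43.83 = 1095.5510
mean CPM(pH 7) = 1273.7601; mean CPM(pH 5) = 1139.7059
Fold change = 1139.7059 / 1273.7601 = 0.89476
log2(0.89476) = -0.1604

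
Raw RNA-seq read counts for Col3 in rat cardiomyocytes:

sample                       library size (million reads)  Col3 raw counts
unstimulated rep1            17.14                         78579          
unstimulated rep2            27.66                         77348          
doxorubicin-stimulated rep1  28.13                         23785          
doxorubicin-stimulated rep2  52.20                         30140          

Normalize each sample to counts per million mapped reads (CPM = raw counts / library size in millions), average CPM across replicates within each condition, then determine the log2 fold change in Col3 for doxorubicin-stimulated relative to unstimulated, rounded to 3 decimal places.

CPM(unstimulated rep1) = 78579 / 17.14 = 4584.5391
CPM(unstimulated rep2) = 77348 / 27.66 = 2796.3847
CPM(doxorubicin-stimulated rep1) = 23785 / 28.13 = 845.5386
CPM(doxorubicin-stimulated rep2) = 30140 / 52.20 = 577.3946
mean CPM(unstimulated) = 3690.4619; mean CPM(doxorubicin-stimulated) = 711.4666
Fold change = 711.4666 / 3690.4619 = 0.19279
log2(0.19279) = -2.3749

-2.375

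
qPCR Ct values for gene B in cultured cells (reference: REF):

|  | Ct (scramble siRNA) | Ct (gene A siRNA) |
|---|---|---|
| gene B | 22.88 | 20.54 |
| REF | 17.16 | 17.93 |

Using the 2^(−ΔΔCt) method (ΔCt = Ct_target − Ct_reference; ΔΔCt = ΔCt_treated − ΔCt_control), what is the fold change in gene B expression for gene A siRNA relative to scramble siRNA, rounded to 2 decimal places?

ΔCt(scramble siRNA) = 22.880 − 17.160 = 5.720
ΔCt(gene A siRNA) = 20.540 − 17.930 = 2.610
ΔΔCt = 2.610 − 5.720 = -3.110
Fold change = 2^(−(-3.110)) = 2^3.110 = 8.634

8.63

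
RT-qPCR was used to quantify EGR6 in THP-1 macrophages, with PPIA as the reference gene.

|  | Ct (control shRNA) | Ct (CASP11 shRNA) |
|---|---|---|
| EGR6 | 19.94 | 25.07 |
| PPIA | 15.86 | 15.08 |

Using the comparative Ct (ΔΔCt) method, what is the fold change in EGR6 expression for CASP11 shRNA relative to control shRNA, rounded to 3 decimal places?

0.017

ΔCt(control shRNA) = 19.940 − 15.860 = 4.080
ΔCt(CASP11 shRNA) = 25.070 − 15.080 = 9.990
ΔΔCt = 9.990 − 4.080 = 5.910
Fold change = 2^(−5.910) = 0.0166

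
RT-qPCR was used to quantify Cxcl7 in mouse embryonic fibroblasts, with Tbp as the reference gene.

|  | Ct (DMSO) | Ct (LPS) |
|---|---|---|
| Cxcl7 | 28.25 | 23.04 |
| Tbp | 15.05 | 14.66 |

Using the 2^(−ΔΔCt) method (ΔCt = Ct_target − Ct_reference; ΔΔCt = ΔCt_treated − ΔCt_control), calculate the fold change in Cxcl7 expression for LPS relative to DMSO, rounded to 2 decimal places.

ΔCt(DMSO) = 28.250 − 15.050 = 13.200
ΔCt(LPS) = 23.040 − 14.660 = 8.380
ΔΔCt = 8.380 − 13.200 = -4.820
Fold change = 2^(−(-4.820)) = 2^4.820 = 28.246

28.25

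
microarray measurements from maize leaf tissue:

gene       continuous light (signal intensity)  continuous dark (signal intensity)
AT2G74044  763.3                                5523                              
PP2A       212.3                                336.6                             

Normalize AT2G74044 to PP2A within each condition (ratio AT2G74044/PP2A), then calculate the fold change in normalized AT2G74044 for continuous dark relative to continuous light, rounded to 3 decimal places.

4.564

AT2G74044/PP2A (continuous light) = 763.3 / 212.3 = 3.5954
AT2G74044/PP2A (continuous dark) = 5523 / 336.6 = 16.408
Fold change = 16.408 / 3.5954 = 4.5637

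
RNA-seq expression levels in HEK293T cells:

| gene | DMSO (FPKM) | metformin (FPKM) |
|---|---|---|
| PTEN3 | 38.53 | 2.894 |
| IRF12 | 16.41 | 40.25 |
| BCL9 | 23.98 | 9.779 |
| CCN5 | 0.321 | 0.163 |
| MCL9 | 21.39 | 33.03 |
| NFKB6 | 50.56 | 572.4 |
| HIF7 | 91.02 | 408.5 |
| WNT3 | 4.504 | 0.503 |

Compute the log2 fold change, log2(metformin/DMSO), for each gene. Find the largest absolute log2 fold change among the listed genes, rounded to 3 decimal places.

log2(2.894/38.53) = -3.735  (PTEN3)
log2(40.25/16.41) = 1.294  (IRF12)
log2(9.779/23.98) = -1.294  (BCL9)
log2(0.163/0.321) = -0.978  (CCN5)
log2(33.03/21.39) = 0.627  (MCL9)
log2(572.4/50.56) = 3.501  (NFKB6)
log2(408.5/91.02) = 2.166  (HIF7)
log2(0.503/4.504) = -3.163  (WNT3)
The largest magnitude belongs to PTEN3.

3.735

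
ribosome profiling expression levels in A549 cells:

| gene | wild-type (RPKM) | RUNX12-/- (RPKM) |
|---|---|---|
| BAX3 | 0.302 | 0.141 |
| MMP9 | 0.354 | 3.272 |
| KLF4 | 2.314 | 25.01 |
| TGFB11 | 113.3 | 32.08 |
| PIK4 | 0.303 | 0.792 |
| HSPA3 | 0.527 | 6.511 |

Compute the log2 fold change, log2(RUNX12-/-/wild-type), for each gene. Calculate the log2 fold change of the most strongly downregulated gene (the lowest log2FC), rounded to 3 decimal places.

log2(0.141/0.302) = -1.099  (BAX3)
log2(3.272/0.354) = 3.208  (MMP9)
log2(25.01/2.314) = 3.434  (KLF4)
log2(32.08/113.3) = -1.820  (TGFB11)
log2(0.792/0.303) = 1.386  (PIK4)
log2(6.511/0.527) = 3.627  (HSPA3)
TGFB11 is most strongly downregulated.

-1.820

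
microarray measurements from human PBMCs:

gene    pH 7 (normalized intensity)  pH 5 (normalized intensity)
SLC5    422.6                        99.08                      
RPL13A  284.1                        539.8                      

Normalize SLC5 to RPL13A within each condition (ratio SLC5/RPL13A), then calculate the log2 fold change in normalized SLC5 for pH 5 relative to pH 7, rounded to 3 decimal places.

-3.019

SLC5/RPL13A (pH 7) = 422.6 / 284.1 = 1.4875
SLC5/RPL13A (pH 5) = 99.08 / 539.8 = 0.18355
Fold change = 0.18355 / 1.4875 = 0.1234
log2(0.1234) = -3.0187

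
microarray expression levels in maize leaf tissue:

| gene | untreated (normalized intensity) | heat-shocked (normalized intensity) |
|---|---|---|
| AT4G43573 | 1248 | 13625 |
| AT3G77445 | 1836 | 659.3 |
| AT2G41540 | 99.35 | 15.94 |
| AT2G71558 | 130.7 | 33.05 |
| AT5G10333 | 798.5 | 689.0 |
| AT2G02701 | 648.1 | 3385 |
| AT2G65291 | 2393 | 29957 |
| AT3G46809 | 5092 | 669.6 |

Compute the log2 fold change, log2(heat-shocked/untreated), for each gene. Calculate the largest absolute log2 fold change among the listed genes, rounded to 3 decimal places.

log2(13625/1248) = 3.449  (AT4G43573)
log2(659.3/1836) = -1.478  (AT3G77445)
log2(15.94/99.35) = -2.640  (AT2G41540)
log2(33.05/130.7) = -1.984  (AT2G71558)
log2(689.0/798.5) = -0.213  (AT5G10333)
log2(3385/648.1) = 2.385  (AT2G02701)
log2(29957/2393) = 3.646  (AT2G65291)
log2(669.6/5092) = -2.927  (AT3G46809)
The largest magnitude belongs to AT2G65291.

3.646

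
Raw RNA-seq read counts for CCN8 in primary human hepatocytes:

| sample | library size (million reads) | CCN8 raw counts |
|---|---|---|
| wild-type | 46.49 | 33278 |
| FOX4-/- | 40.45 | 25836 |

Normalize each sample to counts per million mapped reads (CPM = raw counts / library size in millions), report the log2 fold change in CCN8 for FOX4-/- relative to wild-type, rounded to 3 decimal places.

CPM(wild-type) = 33278 / 46.49 = 715.8099
CPM(FOX4-/-) = 25836 / 40.45 = 638.7145
Fold change = 638.7145 / 715.8099 = 0.89230
log2(0.89230) = -0.1644

-0.164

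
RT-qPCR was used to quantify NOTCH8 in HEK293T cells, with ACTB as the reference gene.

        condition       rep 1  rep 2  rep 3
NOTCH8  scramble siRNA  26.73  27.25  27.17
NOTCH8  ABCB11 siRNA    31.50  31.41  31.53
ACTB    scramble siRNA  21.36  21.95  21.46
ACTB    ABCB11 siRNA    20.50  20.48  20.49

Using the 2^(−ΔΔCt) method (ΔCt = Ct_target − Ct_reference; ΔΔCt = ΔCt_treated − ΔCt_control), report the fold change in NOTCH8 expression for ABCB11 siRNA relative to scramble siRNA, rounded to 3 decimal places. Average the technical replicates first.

Mean Ct: NOTCH8 scramble siRNA 27.050; NOTCH8 ABCB11 siRNA 31.480; ACTB scramble siRNA 21.590; ACTB ABCB11 siRNA 20.490
ΔCt(scramble siRNA) = 27.050 − 21.590 = 5.460
ΔCt(ABCB11 siRNA) = 31.480 − 20.490 = 10.990
ΔΔCt = 10.990 − 5.460 = 5.530
Fold change = 2^(−5.530) = 0.0216

0.022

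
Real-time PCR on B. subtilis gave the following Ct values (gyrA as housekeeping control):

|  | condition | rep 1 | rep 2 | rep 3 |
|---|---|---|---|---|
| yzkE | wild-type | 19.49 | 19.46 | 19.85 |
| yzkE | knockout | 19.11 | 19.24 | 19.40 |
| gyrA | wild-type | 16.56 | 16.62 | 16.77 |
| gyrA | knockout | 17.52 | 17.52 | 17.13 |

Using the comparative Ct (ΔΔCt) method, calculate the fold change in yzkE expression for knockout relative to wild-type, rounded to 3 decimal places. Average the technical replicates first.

2.129

Mean Ct: yzkE wild-type 19.600; yzkE knockout 19.250; gyrA wild-type 16.650; gyrA knockout 17.390
ΔCt(wild-type) = 19.600 − 16.650 = 2.950
ΔCt(knockout) = 19.250 − 17.390 = 1.860
ΔΔCt = 1.860 − 2.950 = -1.090
Fold change = 2^(−(-1.090)) = 2^1.090 = 2.1287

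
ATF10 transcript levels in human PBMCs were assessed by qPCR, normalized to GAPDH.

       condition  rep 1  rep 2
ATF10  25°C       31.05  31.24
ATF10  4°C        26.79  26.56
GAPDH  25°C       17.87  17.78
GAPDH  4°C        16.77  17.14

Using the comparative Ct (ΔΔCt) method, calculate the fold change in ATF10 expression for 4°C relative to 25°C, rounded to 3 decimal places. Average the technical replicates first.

Mean Ct: ATF10 25°C 31.145; ATF10 4°C 26.675; GAPDH 25°C 17.825; GAPDH 4°C 16.955
ΔCt(25°C) = 31.145 − 17.825 = 13.320
ΔCt(4°C) = 26.675 − 16.955 = 9.720
ΔΔCt = 9.720 − 13.320 = -3.600
Fold change = 2^(−(-3.600)) = 2^3.600 = 12.1257

12.126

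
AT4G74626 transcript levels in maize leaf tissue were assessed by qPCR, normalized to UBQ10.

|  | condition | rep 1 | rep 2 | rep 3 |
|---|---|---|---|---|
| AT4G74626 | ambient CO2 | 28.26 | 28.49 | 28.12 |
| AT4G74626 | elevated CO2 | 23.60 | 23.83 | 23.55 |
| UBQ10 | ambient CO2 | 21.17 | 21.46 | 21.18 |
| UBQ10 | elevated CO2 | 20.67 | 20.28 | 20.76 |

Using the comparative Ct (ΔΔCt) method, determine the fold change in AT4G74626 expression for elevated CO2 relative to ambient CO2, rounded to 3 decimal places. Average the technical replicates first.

15.242

Mean Ct: AT4G74626 ambient CO2 28.290; AT4G74626 elevated CO2 23.660; UBQ10 ambient CO2 21.270; UBQ10 elevated CO2 20.570
ΔCt(ambient CO2) = 28.290 − 21.270 = 7.020
ΔCt(elevated CO2) = 23.660 − 20.570 = 3.090
ΔΔCt = 3.090 − 7.020 = -3.930
Fold change = 2^(−(-3.930)) = 2^3.930 = 15.2422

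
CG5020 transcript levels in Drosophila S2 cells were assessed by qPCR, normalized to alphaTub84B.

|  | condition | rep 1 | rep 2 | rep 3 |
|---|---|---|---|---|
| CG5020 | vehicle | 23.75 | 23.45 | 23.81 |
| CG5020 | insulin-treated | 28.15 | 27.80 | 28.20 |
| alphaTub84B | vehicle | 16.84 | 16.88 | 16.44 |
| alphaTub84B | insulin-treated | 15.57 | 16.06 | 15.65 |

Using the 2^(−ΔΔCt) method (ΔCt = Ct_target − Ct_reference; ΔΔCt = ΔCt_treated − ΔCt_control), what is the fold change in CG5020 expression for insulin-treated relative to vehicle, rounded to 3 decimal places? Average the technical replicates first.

0.025

Mean Ct: CG5020 vehicle 23.670; CG5020 insulin-treated 28.050; alphaTub84B vehicle 16.720; alphaTub84B insulin-treated 15.760
ΔCt(vehicle) = 23.670 − 16.720 = 6.950
ΔCt(insulin-treated) = 28.050 − 15.760 = 12.290
ΔΔCt = 12.290 − 6.950 = 5.340
Fold change = 2^(−5.340) = 0.0247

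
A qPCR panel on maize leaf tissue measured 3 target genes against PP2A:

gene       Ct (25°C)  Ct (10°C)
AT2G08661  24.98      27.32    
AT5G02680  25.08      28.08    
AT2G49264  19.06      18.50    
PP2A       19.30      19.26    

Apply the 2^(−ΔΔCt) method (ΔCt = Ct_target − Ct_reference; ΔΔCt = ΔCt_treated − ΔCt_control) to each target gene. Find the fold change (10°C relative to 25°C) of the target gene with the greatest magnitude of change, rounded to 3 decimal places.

0.122

AT2G08661: ΔΔCt = (27.32−19.26) − (24.98−19.30) = 8.06 − 5.68 = 2.38; fold change = 2^-2.38 = 0.192
AT5G02680: ΔΔCt = (28.08−19.26) − (25.08−19.30) = 8.82 − 5.78 = 3.04; fold change = 2^-3.04 = 0.122
AT2G49264: ΔΔCt = (18.50−19.26) − (19.06−19.30) = -0.76 − (-0.24) = -0.52; fold change = 2^0.52 = 1.434
AT5G02680 has the largest |ΔΔCt| = 3.04.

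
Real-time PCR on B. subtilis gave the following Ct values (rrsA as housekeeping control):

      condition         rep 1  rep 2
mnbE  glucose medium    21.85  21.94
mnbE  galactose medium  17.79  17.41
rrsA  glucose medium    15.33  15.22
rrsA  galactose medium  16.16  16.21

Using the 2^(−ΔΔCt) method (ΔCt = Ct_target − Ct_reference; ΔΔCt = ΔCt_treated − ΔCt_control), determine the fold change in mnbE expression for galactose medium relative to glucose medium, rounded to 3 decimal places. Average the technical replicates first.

Mean Ct: mnbE glucose medium 21.895; mnbE galactose medium 17.600; rrsA glucose medium 15.275; rrsA galactose medium 16.185
ΔCt(glucose medium) = 21.895 − 15.275 = 6.620
ΔCt(galactose medium) = 17.600 − 16.185 = 1.415
ΔΔCt = 1.415 − 6.620 = -5.205
Fold change = 2^(−(-5.205)) = 2^5.205 = 36.8860

36.886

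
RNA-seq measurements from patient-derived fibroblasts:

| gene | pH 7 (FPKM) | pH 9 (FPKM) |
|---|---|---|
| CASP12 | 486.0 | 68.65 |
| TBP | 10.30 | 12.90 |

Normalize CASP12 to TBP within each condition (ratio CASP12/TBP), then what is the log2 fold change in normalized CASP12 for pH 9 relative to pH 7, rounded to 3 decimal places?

-3.148

CASP12/TBP (pH 7) = 486.0 / 10.30 = 47.184
CASP12/TBP (pH 9) = 68.65 / 12.90 = 5.3217
Fold change = 5.3217 / 47.184 = 0.1128
log2(0.1128) = -3.1484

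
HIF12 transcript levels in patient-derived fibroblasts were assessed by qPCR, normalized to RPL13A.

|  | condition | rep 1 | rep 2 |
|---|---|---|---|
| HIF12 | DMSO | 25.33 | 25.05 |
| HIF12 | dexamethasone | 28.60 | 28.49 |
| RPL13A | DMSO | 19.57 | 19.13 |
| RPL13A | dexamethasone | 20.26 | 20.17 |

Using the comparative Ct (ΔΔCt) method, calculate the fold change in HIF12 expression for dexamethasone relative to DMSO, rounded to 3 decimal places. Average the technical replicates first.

Mean Ct: HIF12 DMSO 25.190; HIF12 dexamethasone 28.545; RPL13A DMSO 19.350; RPL13A dexamethasone 20.215
ΔCt(DMSO) = 25.190 − 19.350 = 5.840
ΔCt(dexamethasone) = 28.545 − 20.215 = 8.330
ΔΔCt = 8.330 − 5.840 = 2.490
Fold change = 2^(−2.490) = 0.1780

0.178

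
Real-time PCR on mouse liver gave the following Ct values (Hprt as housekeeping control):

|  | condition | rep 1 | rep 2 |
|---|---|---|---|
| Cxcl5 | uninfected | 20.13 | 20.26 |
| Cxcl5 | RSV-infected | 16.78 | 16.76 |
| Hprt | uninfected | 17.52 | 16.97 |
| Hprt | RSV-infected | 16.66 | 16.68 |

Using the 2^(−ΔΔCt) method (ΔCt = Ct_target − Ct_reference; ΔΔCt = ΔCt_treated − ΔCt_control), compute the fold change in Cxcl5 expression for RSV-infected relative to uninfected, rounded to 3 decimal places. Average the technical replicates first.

7.210

Mean Ct: Cxcl5 uninfected 20.195; Cxcl5 RSV-infected 16.770; Hprt uninfected 17.245; Hprt RSV-infected 16.670
ΔCt(uninfected) = 20.195 − 17.245 = 2.950
ΔCt(RSV-infected) = 16.770 − 16.670 = 0.100
ΔΔCt = 0.100 − 2.950 = -2.850
Fold change = 2^(−(-2.850)) = 2^2.850 = 7.2100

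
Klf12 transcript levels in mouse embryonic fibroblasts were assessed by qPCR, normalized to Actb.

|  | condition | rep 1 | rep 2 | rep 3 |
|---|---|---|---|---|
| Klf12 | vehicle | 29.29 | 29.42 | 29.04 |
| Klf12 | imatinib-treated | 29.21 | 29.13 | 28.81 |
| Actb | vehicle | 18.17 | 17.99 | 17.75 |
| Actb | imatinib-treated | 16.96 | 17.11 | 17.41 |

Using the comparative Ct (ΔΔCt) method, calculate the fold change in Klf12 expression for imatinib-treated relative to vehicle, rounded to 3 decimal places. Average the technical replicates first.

Mean Ct: Klf12 vehicle 29.250; Klf12 imatinib-treated 29.050; Actb vehicle 17.970; Actb imatinib-treated 17.160
ΔCt(vehicle) = 29.250 − 17.970 = 11.280
ΔCt(imatinib-treated) = 29.050 − 17.160 = 11.890
ΔΔCt = 11.890 − 11.280 = 0.610
Fold change = 2^(−0.610) = 0.6552

0.655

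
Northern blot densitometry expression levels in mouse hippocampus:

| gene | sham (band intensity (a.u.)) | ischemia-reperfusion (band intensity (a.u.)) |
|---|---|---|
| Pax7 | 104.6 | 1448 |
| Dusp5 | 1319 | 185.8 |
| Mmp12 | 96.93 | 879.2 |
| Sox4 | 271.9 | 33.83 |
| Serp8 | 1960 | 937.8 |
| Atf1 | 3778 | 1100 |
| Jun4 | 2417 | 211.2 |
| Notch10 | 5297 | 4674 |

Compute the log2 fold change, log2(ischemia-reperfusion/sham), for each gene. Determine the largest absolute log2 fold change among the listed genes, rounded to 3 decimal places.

3.791

log2(1448/104.6) = 3.791  (Pax7)
log2(185.8/1319) = -2.828  (Dusp5)
log2(879.2/96.93) = 3.181  (Mmp12)
log2(33.83/271.9) = -3.007  (Sox4)
log2(937.8/1960) = -1.064  (Serp8)
log2(1100/3778) = -1.780  (Atf1)
log2(211.2/2417) = -3.517  (Jun4)
log2(4674/5297) = -0.181  (Notch10)
The largest magnitude belongs to Pax7.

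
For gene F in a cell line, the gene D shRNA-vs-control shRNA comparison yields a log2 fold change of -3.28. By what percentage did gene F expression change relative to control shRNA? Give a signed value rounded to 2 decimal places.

Fold change = 2^(-3.28) = 0.1029
Percent change = (FC − 1) × 100% = (0.1029 − 1) × 100 = -89.71%

-89.71%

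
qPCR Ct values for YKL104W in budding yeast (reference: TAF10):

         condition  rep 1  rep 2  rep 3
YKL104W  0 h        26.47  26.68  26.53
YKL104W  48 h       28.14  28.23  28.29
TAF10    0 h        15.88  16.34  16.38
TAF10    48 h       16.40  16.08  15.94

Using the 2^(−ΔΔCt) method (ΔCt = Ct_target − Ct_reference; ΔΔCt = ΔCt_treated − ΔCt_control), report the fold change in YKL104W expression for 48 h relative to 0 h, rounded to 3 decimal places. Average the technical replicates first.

0.304

Mean Ct: YKL104W 0 h 26.560; YKL104W 48 h 28.220; TAF10 0 h 16.200; TAF10 48 h 16.140
ΔCt(0 h) = 26.560 − 16.200 = 10.360
ΔCt(48 h) = 28.220 − 16.140 = 12.080
ΔΔCt = 12.080 − 10.360 = 1.720
Fold change = 2^(−1.720) = 0.3035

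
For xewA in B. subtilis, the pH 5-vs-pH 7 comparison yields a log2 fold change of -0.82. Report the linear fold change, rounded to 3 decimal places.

Fold change = 2^(-0.82) = 0.5664

0.566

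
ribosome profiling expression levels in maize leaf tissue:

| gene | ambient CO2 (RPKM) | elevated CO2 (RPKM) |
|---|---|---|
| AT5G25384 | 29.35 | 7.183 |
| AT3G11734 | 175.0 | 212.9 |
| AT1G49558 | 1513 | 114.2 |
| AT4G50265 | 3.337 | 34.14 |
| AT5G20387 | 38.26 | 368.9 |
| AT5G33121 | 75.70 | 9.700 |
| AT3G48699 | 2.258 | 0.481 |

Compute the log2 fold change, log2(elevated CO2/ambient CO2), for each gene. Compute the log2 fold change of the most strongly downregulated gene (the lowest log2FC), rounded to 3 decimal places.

-3.728

log2(7.183/29.35) = -2.031  (AT5G25384)
log2(212.9/175.0) = 0.283  (AT3G11734)
log2(114.2/1513) = -3.728  (AT1G49558)
log2(34.14/3.337) = 3.355  (AT4G50265)
log2(368.9/38.26) = 3.269  (AT5G20387)
log2(9.700/75.70) = -2.964  (AT5G33121)
log2(0.481/2.258) = -2.231  (AT3G48699)
AT1G49558 is most strongly downregulated.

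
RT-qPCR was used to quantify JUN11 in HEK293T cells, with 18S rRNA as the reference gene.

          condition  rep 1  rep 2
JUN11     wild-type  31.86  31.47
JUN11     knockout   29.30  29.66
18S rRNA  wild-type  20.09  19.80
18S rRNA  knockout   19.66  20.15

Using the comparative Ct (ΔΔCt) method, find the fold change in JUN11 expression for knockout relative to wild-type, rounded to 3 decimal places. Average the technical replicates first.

4.423

Mean Ct: JUN11 wild-type 31.665; JUN11 knockout 29.480; 18S rRNA wild-type 19.945; 18S rRNA knockout 19.905
ΔCt(wild-type) = 31.665 − 19.945 = 11.720
ΔCt(knockout) = 29.480 − 19.905 = 9.575
ΔΔCt = 9.575 − 11.720 = -2.145
Fold change = 2^(−(-2.145)) = 2^2.145 = 4.4229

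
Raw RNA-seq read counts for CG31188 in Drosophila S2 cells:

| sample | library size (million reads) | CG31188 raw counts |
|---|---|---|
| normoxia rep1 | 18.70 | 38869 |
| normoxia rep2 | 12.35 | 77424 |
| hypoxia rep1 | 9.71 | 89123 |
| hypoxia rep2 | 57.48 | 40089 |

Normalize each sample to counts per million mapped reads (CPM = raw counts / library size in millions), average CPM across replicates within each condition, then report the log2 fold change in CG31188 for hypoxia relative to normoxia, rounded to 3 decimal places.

0.243

CPM(normoxia rep1) = 38869 / 18.70 = 2078.5561
CPM(normoxia rep2) = 77424 / 12.35 = 6269.1498
CPM(hypoxia rep1) = 89123 / 9.71 = 9178.4758
CPM(hypoxia rep2) = 40089 / 57.48 = 697.4426
mean CPM(normoxia) = 4173.8530; mean CPM(hypoxia) = 4937.9592
Fold change = 4937.9592 / 4173.8530 = 1.18307
log2(1.18307) = 0.2425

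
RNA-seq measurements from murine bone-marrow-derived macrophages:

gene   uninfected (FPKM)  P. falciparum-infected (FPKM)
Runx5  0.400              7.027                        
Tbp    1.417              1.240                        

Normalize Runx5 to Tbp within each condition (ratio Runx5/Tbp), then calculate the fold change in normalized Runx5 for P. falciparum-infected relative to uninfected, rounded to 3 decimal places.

20.075

Runx5/Tbp (uninfected) = 0.400 / 1.417 = 0.28229
Runx5/Tbp (P. falciparum-infected) = 7.027 / 1.240 = 5.6669
Fold change = 5.6669 / 0.28229 = 20.0751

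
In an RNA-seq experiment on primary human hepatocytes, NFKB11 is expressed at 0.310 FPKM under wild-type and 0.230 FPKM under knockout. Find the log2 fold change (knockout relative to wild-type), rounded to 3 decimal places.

-0.431

Fold change = 0.230 / 0.310 = 0.7419
log2(0.7419) = -0.4306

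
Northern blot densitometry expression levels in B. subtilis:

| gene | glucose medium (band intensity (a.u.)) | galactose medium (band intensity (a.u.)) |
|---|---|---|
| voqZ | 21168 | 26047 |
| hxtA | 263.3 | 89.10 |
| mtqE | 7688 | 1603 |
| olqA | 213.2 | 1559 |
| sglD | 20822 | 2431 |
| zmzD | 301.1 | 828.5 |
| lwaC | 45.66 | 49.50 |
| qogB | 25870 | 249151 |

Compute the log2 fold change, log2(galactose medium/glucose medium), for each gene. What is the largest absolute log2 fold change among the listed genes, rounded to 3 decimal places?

3.268

log2(26047/21168) = 0.299  (voqZ)
log2(89.10/263.3) = -1.563  (hxtA)
log2(1603/7688) = -2.262  (mtqE)
log2(1559/213.2) = 2.870  (olqA)
log2(2431/20822) = -3.098  (sglD)
log2(828.5/301.1) = 1.460  (zmzD)
log2(49.50/45.66) = 0.116  (lwaC)
log2(249151/25870) = 3.268  (qogB)
The largest magnitude belongs to qogB.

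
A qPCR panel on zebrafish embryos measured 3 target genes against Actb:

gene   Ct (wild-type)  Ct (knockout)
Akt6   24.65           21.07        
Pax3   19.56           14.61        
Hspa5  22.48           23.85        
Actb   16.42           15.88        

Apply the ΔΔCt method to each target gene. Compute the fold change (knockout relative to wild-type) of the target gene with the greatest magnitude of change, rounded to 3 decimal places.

Akt6: ΔΔCt = (21.07−15.88) − (24.65−16.42) = 5.19 − 8.23 = -3.04; fold change = 2^3.04 = 8.225
Pax3: ΔΔCt = (14.61−15.88) − (19.56−16.42) = -1.27 − 3.14 = -4.41; fold change = 2^4.41 = 21.259
Hspa5: ΔΔCt = (23.85−15.88) − (22.48−16.42) = 7.97 − 6.06 = 1.91; fold change = 2^-1.91 = 0.266
Pax3 has the largest |ΔΔCt| = 4.41.

21.259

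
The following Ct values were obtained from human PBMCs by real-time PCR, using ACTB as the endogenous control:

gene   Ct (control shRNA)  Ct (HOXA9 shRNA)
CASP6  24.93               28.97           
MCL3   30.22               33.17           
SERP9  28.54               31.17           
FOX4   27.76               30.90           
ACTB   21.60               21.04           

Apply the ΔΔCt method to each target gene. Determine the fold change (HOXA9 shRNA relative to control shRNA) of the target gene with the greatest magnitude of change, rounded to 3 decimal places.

0.041

CASP6: ΔΔCt = (28.97−21.04) − (24.93−21.60) = 7.93 − 3.33 = 4.60; fold change = 2^-4.60 = 0.041
MCL3: ΔΔCt = (33.17−21.04) − (30.22−21.60) = 12.13 − 8.62 = 3.51; fold change = 2^-3.51 = 0.088
SERP9: ΔΔCt = (31.17−21.04) − (28.54−21.60) = 10.13 − 6.94 = 3.19; fold change = 2^-3.19 = 0.110
FOX4: ΔΔCt = (30.90−21.04) − (27.76−21.60) = 9.86 − 6.16 = 3.70; fold change = 2^-3.70 = 0.077
CASP6 has the largest |ΔΔCt| = 4.60.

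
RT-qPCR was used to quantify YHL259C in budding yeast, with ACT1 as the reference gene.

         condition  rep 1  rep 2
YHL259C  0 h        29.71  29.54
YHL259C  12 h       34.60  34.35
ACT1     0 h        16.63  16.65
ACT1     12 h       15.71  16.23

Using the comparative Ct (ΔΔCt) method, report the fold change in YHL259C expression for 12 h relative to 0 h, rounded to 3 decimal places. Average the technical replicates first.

Mean Ct: YHL259C 0 h 29.625; YHL259C 12 h 34.475; ACT1 0 h 16.640; ACT1 12 h 15.970
ΔCt(0 h) = 29.625 − 16.640 = 12.985
ΔCt(12 h) = 34.475 − 15.970 = 18.505
ΔΔCt = 18.505 − 12.985 = 5.520
Fold change = 2^(−5.520) = 0.0218

0.022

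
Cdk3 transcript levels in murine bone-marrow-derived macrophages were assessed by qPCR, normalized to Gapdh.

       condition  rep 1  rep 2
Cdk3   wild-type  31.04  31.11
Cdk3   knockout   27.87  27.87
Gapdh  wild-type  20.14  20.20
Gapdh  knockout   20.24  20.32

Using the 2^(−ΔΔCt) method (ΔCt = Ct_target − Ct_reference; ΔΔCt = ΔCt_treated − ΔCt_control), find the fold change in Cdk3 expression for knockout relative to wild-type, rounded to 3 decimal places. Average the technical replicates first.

9.952

Mean Ct: Cdk3 wild-type 31.075; Cdk3 knockout 27.870; Gapdh wild-type 20.170; Gapdh knockout 20.280
ΔCt(wild-type) = 31.075 − 20.170 = 10.905
ΔCt(knockout) = 27.870 − 20.280 = 7.590
ΔΔCt = 7.590 − 10.905 = -3.315
Fold change = 2^(−(-3.315)) = 2^3.315 = 9.9521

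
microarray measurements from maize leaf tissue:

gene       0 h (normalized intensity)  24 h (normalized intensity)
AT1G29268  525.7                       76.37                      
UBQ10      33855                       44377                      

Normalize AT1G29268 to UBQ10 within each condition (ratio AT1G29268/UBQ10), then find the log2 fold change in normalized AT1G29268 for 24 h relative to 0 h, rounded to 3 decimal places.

-3.174

AT1G29268/UBQ10 (0 h) = 525.7 / 33855 = 0.015528
AT1G29268/UBQ10 (24 h) = 76.37 / 44377 = 0.0017209
Fold change = 0.0017209 / 0.015528 = 0.1108
log2(0.1108) = -3.1736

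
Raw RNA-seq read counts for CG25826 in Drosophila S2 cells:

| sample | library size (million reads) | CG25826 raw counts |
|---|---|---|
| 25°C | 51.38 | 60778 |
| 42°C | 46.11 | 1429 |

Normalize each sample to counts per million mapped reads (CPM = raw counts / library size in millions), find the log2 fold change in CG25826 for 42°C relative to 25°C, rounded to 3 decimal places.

-5.254

CPM(25°C) = 60778 / 51.38 = 1182.9116
CPM(42°C) = 1429 / 46.11 = 30.9911
Fold change = 30.9911 / 1182.9116 = 0.02620
log2(0.02620) = -5.2543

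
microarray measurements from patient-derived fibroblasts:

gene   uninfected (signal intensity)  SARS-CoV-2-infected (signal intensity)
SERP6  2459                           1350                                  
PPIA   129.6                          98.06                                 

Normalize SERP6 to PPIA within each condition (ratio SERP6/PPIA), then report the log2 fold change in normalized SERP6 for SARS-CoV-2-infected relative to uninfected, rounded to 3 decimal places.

-0.463

SERP6/PPIA (uninfected) = 2459 / 129.6 = 18.974
SERP6/PPIA (SARS-CoV-2-infected) = 1350 / 98.06 = 13.767
Fold change = 13.767 / 18.974 = 0.7256
log2(0.7256) = -0.4628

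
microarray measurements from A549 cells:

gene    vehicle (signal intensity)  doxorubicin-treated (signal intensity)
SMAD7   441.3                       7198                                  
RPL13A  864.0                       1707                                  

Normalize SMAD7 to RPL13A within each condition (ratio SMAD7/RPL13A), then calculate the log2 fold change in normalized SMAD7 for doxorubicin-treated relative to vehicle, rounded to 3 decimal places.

SMAD7/RPL13A (vehicle) = 441.3 / 864.0 = 0.51076
SMAD7/RPL13A (doxorubicin-treated) = 7198 / 1707 = 4.2168
Fold change = 4.2168 / 0.51076 = 8.2558
log2(8.2558) = 3.0454

3.045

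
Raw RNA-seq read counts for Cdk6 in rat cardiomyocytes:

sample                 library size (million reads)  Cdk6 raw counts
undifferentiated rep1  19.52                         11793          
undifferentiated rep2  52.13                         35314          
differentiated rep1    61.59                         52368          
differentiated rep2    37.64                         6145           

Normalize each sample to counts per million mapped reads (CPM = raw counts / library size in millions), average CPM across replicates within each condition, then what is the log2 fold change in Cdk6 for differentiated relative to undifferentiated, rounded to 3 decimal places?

-0.339

CPM(undifferentiated rep1) = 11793 / 19.52 = 604.1496
CPM(undifferentiated rep2) = 35314 / 52.13 = 677.4218
CPM(differentiated rep1) = 52368 / 61.59 = 850.2679
CPM(differentiated rep2) = 6145 / 37.64 = 163.2572
mean CPM(undifferentiated) = 640.7857; mean CPM(differentiated) = 506.7625
Fold change = 506.7625 / 640.7857 = 0.79085
log2(0.79085) = -0.3385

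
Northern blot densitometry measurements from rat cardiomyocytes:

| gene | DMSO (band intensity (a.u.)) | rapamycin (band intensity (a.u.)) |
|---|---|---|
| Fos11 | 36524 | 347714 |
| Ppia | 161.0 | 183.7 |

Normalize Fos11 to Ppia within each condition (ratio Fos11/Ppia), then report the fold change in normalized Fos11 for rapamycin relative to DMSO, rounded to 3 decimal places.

Fos11/Ppia (DMSO) = 36524 / 161.0 = 226.86
Fos11/Ppia (rapamycin) = 347714 / 183.7 = 1892.8
Fold change = 1892.8 / 226.86 = 8.3437

8.344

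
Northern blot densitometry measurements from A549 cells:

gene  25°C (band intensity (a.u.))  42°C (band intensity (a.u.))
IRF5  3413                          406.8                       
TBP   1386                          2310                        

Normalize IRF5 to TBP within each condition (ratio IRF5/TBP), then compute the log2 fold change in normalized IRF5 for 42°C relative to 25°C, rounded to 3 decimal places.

-3.806

IRF5/TBP (25°C) = 3413 / 1386 = 2.4625
IRF5/TBP (42°C) = 406.8 / 2310 = 0.1761
Fold change = 0.1761 / 2.4625 = 0.0715
log2(0.0715) = -3.8056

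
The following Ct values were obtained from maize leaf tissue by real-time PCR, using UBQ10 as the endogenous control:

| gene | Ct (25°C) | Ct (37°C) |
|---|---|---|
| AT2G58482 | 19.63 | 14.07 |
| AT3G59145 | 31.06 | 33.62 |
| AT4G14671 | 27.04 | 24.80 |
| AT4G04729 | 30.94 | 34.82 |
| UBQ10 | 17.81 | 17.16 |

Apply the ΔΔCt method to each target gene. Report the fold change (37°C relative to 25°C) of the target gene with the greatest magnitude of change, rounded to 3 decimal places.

30.065

AT2G58482: ΔΔCt = (14.07−17.16) − (19.63−17.81) = -3.09 − 1.82 = -4.91; fold change = 2^4.91 = 30.065
AT3G59145: ΔΔCt = (33.62−17.16) − (31.06−17.81) = 16.46 − 13.25 = 3.21; fold change = 2^-3.21 = 0.108
AT4G14671: ΔΔCt = (24.80−17.16) − (27.04−17.81) = 7.64 − 9.23 = -1.59; fold change = 2^1.59 = 3.010
AT4G04729: ΔΔCt = (34.82−17.16) − (30.94−17.81) = 17.66 − 13.13 = 4.53; fold change = 2^-4.53 = 0.043
AT2G58482 has the largest |ΔΔCt| = 4.91.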